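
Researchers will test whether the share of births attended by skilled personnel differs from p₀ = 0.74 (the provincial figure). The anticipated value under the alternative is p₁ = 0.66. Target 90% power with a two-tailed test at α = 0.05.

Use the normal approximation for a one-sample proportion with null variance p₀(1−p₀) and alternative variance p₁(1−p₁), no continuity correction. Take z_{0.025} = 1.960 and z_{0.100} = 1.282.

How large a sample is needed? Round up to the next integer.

n = [z_{α/2}·√(p₀q₀) + z_β·√(p₁q₁)]² / (p₁ − p₀)²
  = [1.960·√(0.74·0.26) + 1.282·√(0.66·0.34)]² / (-0.08)²
  = [1.960·0.4386 + 1.282·0.4737]² / 0.0064
  = [1.4670]² / 0.0064
  = 336.27
Round up → n = 337.

n = 337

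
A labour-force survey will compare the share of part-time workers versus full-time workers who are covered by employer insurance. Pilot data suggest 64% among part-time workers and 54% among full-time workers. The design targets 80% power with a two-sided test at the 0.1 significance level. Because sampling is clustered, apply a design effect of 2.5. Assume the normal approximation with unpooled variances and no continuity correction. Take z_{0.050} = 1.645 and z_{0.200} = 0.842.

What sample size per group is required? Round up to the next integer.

n = 741 per group

n = (z_{α/2} + z_β)² · [p₁(1−p₁) + p₂(1−p₂)] / (p₁ − p₂)²
  = (1.645 + 0.842)² · (0.64·0.36 + 0.54·0.46) / (0.10)²
  = (2.487)² · (0.2304 + 0.2484) / 0.0100
  = 6.1852 · 0.4788 / 0.0100
  = 296.15
Design effect: 2.5 × 296.15 = 740.36.
Round up → n = 741 per group.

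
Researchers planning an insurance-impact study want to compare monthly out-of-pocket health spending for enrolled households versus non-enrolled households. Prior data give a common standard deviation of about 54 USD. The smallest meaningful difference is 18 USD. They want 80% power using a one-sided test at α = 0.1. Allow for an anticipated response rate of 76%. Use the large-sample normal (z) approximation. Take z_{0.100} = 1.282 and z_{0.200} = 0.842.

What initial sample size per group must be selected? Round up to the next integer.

n = 107 per group

n = (z_α + z_β)² · (σ₁² + σ₂²) / δ²
  = (1.282 + 0.842)² · (2·54² = 5832) / 18²
  = 4.5114 · 5832 / 324
  = 81.20
Adjust for 76% response: 81.20 / 0.76 = 106.85.
Round up → n = 107 per group.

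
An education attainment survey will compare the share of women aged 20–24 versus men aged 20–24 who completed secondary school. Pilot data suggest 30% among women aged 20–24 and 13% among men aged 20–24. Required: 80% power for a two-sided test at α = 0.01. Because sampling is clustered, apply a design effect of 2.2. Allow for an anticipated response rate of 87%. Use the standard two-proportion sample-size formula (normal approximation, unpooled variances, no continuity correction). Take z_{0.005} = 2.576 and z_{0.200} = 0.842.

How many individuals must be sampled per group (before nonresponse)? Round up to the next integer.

n = (z_{α/2} + z_β)² · [p₁(1−p₁) + p₂(1−p₂)] / (p₁ − p₂)²
  = (2.576 + 0.842)² · (0.30·0.70 + 0.13·0.87) / (0.17)²
  = (3.418)² · (0.2100 + 0.1131) / 0.0289
  = 11.6827 · 0.3231 / 0.0289
  = 130.61
Design effect: 2.2 × 130.61 = 287.35.
Adjust for 87% response: 287.35 / 0.87 = 330.28.
Round up → n = 331 per group.

n = 331 per group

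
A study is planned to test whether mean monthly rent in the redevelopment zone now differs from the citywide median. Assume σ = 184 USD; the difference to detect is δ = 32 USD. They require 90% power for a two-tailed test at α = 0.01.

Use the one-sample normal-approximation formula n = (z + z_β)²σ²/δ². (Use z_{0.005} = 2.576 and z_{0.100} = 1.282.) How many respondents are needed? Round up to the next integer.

n = 493

n = (z_{α/2} + z_β)² · σ² / δ²
  = (2.576 + 1.282)² · 184² / 32²
  = 14.8842 · 33856 / 1024
  = 492.11
Round up → n = 493.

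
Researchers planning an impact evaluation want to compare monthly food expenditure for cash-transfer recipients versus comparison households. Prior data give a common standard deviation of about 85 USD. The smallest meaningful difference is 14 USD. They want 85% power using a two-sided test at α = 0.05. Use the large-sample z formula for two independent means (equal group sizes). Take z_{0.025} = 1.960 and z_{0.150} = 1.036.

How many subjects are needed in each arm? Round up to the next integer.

n = 662 per group

n = (z_{α/2} + z_β)² · (σ₁² + σ₂²) / δ²
  = (1.960 + 1.036)² · (2·85² = 14450) / 14²
  = 8.9760 · 14450 / 196
  = 661.75
Round up → n = 662 per group.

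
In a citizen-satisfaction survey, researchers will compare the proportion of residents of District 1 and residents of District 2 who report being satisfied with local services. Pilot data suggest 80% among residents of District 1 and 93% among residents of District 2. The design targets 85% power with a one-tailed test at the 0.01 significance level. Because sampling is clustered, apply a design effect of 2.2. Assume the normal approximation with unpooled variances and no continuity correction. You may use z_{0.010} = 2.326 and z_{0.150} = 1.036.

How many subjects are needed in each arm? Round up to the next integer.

n = (z_α + z_β)² · [p₁(1−p₁) + p₂(1−p₂)] / (p₁ − p₂)²
  = (2.326 + 1.036)² · (0.80·0.20 + 0.93·0.07) / (-0.13)²
  = (3.362)² · (0.1600 + 0.0651) / 0.0169
  = 11.3030 · 0.2251 / 0.0169
  = 150.55
Design effect: 2.2 × 150.55 = 331.21.
Round up → n = 332 per group.

n = 332 per group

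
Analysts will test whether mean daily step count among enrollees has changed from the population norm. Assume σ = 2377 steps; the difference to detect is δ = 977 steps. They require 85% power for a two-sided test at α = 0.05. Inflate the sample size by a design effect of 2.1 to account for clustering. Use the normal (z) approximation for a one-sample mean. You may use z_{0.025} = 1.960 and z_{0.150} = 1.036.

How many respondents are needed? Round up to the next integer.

n = (z_{α/2} + z_β)² · σ² / δ²
  = (1.960 + 1.036)² · 2377² / 977²
  = 8.9760 · 5650129 / 954529
  = 53.13
Design effect: 2.1 × 53.13 = 111.58.
Round up → n = 112.

n = 112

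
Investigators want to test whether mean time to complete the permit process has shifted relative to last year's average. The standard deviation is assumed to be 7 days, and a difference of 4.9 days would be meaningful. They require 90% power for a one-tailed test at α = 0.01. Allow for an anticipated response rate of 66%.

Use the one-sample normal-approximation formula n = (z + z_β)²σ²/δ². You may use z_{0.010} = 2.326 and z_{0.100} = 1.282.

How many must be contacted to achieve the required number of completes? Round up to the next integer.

n = 41

n = (z_α + z_β)² · σ² / δ²
  = (2.326 + 1.282)² · 7² / 4.9²
  = 13.0177 · 49 / 24.01
  = 26.57
Adjust for 66% response: 26.57 / 0.66 = 40.25.
Round up → n = 41.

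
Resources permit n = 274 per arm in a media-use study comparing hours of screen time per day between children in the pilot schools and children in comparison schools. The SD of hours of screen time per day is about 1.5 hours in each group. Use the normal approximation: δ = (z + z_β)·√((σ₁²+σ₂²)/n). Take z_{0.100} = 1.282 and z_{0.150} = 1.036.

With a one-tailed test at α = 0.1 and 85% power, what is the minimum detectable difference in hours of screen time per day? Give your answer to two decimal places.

Minimum detectable difference ≈ 0.30 hours

δ = (z_α + z_β) · √((σ₁²+σ₂²)/n)
  = (1.282 + 1.036) · √(4.5/274)
  = 2.318 · √0.01642
  = 2.318 · 0.1282
  = 0.2971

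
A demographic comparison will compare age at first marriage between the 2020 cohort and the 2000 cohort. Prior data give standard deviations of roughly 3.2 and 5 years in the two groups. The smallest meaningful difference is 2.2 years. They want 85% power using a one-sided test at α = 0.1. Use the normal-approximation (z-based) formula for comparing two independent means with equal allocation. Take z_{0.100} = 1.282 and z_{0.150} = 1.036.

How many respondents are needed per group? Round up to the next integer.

n = 40 per group

n = (z_α + z_β)² · (σ₁² + σ₂²) / δ²
  = (1.282 + 1.036)² · (3.2² + 5² = 35.24) / 2.2²
  = 5.3731 · 35.24 / 4.84
  = 39.12
Round up → n = 40 per group.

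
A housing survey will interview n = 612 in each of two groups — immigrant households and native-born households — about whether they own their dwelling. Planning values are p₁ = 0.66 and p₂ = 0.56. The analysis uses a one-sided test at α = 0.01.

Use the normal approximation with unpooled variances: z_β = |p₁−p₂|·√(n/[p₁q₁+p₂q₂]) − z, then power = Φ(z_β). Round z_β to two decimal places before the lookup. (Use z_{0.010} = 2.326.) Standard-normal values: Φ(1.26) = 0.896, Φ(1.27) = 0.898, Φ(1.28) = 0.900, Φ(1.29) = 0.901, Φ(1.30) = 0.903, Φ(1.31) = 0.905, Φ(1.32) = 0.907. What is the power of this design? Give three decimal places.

z_β = |p₁−p₂|·√(n/[p₁q₁+p₂q₂]) − z_α
    = 0.10 · √(612/0.4708) − 2.326
    = 0.10 · 36.0543 − 2.326
    = 3.6054 − 2.326 = 1.2794 → 1.28
Power = Φ(1.28) = 0.900.

Power ≈ 0.900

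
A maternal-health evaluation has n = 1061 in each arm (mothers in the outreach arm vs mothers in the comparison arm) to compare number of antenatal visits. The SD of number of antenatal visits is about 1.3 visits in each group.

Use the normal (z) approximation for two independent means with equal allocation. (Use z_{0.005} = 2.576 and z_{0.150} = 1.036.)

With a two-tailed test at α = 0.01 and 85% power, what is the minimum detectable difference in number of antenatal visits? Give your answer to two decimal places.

δ = (z_{α/2} + z_β) · √((σ₁²+σ₂²)/n)
  = (2.576 + 1.036) · √(3.38/1061)
  = 3.612 · √0.00319
  = 3.612 · 0.0564
  = 0.2039

Minimum detectable difference ≈ 0.20 visits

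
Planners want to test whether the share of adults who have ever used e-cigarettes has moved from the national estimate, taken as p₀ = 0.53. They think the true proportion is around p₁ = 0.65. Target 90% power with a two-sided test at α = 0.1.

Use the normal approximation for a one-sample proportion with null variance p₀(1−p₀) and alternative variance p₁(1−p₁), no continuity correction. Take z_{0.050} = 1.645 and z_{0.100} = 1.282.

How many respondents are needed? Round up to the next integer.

n = [z_{α/2}·√(p₀q₀) + z_β·√(p₁q₁)]² / (p₁ − p₀)²
  = [1.645·√(0.53·0.47) + 1.282·√(0.65·0.35)]² / (0.12)²
  = [1.645·0.4991 + 1.282·0.4770]² / 0.0144
  = [1.4325]² / 0.0144
  = 142.50
Round up → n = 143.

n = 143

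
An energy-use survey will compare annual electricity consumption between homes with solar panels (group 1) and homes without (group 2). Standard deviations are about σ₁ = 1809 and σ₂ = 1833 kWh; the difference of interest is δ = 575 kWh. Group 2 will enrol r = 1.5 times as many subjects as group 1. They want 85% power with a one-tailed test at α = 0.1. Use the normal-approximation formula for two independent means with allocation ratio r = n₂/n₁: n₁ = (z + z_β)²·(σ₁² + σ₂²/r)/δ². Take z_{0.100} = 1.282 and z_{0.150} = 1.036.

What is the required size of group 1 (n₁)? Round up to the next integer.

n₁ = 90

n₁ = (z_α + z_β)² · (σ₁² + σ₂²/r) / δ²
   = (1.282 + 1.036)² · (1809² + 1833²/1.5) / 575²
   = 5.3731 · (3272481 + 2239926) / 330625
   = 5.3731 · 5512407 / 330625
   = 89.58
Round up → n₁ = 90; n₂ = r·n₁ = 1.5 × 90 = 135.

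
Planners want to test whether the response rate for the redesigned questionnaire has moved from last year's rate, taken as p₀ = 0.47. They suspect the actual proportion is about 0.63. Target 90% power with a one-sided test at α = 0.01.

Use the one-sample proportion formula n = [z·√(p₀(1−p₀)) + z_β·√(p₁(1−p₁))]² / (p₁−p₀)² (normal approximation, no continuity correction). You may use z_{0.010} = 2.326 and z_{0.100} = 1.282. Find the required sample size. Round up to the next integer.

n = 124

n = [z_α·√(p₀q₀) + z_β·√(p₁q₁)]² / (p₁ − p₀)²
  = [2.326·√(0.47·0.53) + 1.282·√(0.63·0.37)]² / (0.16)²
  = [2.326·0.4991 + 1.282·0.4828]² / 0.0256
  = [1.7799]² / 0.0256
  = 123.75
Round up → n = 124.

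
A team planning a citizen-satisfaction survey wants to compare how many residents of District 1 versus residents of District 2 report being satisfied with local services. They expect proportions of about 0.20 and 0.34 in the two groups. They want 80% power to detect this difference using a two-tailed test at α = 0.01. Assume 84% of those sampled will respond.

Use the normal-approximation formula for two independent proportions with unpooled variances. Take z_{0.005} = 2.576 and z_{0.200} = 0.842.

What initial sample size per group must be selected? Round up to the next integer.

n = (z_{α/2} + z_β)² · [p₁(1−p₁) + p₂(1−p₂)] / (p₁ − p₂)²
  = (2.576 + 0.842)² · (0.20·0.80 + 0.34·0.66) / (-0.14)²
  = (3.418)² · (0.1600 + 0.2244) / 0.0196
  = 11.6827 · 0.3844 / 0.0196
  = 229.12
Adjust for 84% response: 229.12 / 0.84 = 272.77.
Round up → n = 273 per group.

n = 273 per group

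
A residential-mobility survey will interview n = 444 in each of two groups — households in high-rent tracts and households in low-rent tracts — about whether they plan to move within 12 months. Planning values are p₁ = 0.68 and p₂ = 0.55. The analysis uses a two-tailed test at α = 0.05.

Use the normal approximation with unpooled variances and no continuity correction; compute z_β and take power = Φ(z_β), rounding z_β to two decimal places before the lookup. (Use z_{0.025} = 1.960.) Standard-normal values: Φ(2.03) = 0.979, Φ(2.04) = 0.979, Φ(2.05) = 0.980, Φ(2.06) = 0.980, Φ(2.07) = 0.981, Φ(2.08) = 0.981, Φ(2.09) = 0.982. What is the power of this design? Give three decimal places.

Power ≈ 0.980

z_β = |p₁−p₂|·√(n/[p₁q₁+p₂q₂]) − z_{α/2}
    = 0.13 · √(444/0.4651) − 1.960
    = 0.13 · 30.8971 − 1.960
    = 4.0166 − 1.960 = 2.0566 → 2.06
Power = Φ(2.06) = 0.980.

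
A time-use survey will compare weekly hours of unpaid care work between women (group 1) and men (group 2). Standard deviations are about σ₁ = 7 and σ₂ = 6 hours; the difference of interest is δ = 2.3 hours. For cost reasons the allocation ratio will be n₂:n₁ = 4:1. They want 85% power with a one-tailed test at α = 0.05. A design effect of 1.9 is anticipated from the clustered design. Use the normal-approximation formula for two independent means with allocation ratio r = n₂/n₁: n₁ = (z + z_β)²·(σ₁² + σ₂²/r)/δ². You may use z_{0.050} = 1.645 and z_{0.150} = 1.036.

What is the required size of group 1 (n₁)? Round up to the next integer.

n₁ = 150

n₁ = (z_α + z_β)² · (σ₁² + σ₂²/r) / δ²
   = (1.645 + 1.036)² · (7² + 6²/4) / 2.3²
   = 7.1878 · (49 + 9) / 5.29
   = 7.1878 · 58 / 5.29
   = 78.81
Design effect: 1.9 × 78.81 = 149.73.
Round up → n₁ = 150; n₂ = r·n₁ = 4 × 150 = 600.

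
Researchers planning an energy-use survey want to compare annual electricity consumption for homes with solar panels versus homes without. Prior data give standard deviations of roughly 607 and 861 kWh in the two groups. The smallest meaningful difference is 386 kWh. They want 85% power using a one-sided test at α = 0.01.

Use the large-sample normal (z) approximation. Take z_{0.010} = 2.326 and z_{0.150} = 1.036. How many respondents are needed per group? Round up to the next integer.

n = 85 per group

n = (z_α + z_β)² · (σ₁² + σ₂²) / δ²
  = (2.326 + 1.036)² · (607² + 861² = 1109770) / 386²
  = 11.3030 · 1109770 / 148996
  = 84.19
Round up → n = 85 per group.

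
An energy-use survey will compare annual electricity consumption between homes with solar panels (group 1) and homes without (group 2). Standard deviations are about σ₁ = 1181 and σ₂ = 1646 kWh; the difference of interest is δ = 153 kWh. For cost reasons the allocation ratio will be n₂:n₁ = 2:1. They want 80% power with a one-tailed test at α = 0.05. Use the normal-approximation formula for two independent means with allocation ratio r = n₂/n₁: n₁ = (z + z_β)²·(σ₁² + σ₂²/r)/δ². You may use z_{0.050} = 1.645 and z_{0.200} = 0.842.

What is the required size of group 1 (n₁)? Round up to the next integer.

n₁ = (z_α + z_β)² · (σ₁² + σ₂²/r) / δ²
   = (1.645 + 0.842)² · (1181² + 1646²/2) / 153²
   = 6.1852 · (1394761 + 1354658) / 23409
   = 6.1852 · 2749419 / 23409
   = 726.46
Round up → n₁ = 727; n₂ = r·n₁ = 2 × 727 = 1454.

n₁ = 727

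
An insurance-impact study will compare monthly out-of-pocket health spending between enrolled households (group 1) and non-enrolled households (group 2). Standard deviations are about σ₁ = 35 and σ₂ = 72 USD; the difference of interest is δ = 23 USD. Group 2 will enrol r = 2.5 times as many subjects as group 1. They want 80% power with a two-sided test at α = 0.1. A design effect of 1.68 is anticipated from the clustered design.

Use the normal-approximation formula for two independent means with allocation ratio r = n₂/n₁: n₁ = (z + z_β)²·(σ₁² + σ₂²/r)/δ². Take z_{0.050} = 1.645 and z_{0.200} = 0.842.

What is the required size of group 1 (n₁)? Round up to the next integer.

n₁ = 65

n₁ = (z_{α/2} + z_β)² · (σ₁² + σ₂²/r) / δ²
   = (1.645 + 0.842)² · (35² + 72²/2.5) / 23²
   = 6.1852 · (1225 + 2073.6) / 529
   = 6.1852 · 3298.6 / 529
   = 38.57
Design effect: 1.68 × 38.57 = 64.79.
Round up → n₁ = 65; n₂ = r·n₁ = 2.5 × 65 = 163.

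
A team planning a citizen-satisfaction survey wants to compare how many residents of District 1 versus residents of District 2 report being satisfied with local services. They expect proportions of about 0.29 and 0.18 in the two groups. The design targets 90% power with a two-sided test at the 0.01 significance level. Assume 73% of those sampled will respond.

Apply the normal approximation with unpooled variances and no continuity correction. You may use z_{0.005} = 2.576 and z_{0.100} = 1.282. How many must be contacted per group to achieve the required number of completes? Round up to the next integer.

n = (z_{α/2} + z_β)² · [p₁(1−p₁) + p₂(1−p₂)] / (p₁ − p₂)²
  = (2.576 + 1.282)² · (0.29·0.71 + 0.18·0.82) / (0.11)²
  = (3.858)² · (0.2059 + 0.1476) / 0.0121
  = 14.8842 · 0.3535 / 0.0121
  = 434.84
Adjust for 73% response: 434.84 / 0.73 = 595.67.
Round up → n = 596 per group.

n = 596 per group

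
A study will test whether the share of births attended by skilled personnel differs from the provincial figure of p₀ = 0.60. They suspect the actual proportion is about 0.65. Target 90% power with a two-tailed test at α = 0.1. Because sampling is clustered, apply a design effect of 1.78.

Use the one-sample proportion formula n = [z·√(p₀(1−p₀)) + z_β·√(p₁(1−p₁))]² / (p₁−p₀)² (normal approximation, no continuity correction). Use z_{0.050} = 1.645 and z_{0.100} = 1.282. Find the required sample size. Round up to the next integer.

n = 1431

n = [z_{α/2}·√(p₀q₀) + z_β·√(p₁q₁)]² / (p₁ − p₀)²
  = [1.645·√(0.60·0.40) + 1.282·√(0.65·0.35)]² / (0.05)²
  = [1.645·0.4899 + 1.282·0.4770]² / 0.0025
  = [1.4174]² / 0.0025
  = 803.56
Design effect: 1.78 × 803.56 = 1430.34.
Round up → n = 1431.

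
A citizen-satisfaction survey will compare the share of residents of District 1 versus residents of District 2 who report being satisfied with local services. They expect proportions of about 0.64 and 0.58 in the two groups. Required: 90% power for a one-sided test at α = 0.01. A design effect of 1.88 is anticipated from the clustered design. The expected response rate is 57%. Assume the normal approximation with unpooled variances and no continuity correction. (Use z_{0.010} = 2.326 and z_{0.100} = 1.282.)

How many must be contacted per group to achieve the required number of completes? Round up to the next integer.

n = 5654 per group

n = (z_α + z_β)² · [p₁(1−p₁) + p₂(1−p₂)] / (p₁ − p₂)²
  = (2.326 + 1.282)² · (0.64·0.36 + 0.58·0.42) / (0.06)²
  = (3.608)² · (0.2304 + 0.2436) / 0.0036
  = 13.0177 · 0.4740 / 0.0036
  = 1713.99
Design effect: 1.88 × 1713.99 = 3222.31.
Adjust for 57% response: 3222.31 / 0.57 = 5653.17.
Round up → n = 5654 per group.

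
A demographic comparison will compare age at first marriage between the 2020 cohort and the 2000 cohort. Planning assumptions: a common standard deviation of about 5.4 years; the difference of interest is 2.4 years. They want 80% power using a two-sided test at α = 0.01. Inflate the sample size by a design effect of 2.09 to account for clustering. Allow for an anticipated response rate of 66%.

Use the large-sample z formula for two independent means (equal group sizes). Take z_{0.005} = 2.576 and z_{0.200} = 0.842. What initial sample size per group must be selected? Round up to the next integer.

n = 375 per group

n = (z_{α/2} + z_β)² · (σ₁² + σ₂²) / δ²
  = (2.576 + 0.842)² · (2·5.4² = 58.32) / 2.4²
  = 11.6827 · 58.32 / 5.76
  = 118.29
Design effect: 2.09 × 118.29 = 247.22.
Adjust for 66% response: 247.22 / 0.66 = 374.58.
Round up → n = 375 per group.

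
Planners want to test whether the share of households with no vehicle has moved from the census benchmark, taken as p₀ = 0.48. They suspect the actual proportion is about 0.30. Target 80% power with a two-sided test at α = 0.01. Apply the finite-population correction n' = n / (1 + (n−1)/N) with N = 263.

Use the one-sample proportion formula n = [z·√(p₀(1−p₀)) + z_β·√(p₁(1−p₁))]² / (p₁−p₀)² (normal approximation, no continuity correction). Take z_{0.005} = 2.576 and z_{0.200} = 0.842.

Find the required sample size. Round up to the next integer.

n = [z_{α/2}·√(p₀q₀) + z_β·√(p₁q₁)]² / (p₁ − p₀)²
  = [2.576·√(0.48·0.52) + 0.842·√(0.30·0.70)]² / (-0.18)²
  = [2.576·0.4996 + 0.842·0.4583]² / 0.0324
  = [1.6728]² / 0.0324
  = 86.37
Finite-population correction (N = 263): 86.37 / (1 + (86.37 − 1)/263) = 65.20.
Round up → n = 66.

n = 66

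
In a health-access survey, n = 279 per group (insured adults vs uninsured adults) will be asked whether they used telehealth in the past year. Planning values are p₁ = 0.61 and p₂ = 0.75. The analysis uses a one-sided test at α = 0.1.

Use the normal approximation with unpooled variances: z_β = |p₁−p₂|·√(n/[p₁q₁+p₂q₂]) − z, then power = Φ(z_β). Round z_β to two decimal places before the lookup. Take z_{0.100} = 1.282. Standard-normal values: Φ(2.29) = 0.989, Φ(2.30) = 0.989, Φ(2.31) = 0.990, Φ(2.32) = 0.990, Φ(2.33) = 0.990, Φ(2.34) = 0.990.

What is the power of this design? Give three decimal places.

Power ≈ 0.989

z_β = |p₁−p₂|·√(n/[p₁q₁+p₂q₂]) − z_α
    = 0.14 · √(279/0.4254) − 1.282
    = 0.14 · 25.6096 − 1.282
    = 3.5853 − 1.282 = 2.3033 → 2.30
Power = Φ(2.30) = 0.989.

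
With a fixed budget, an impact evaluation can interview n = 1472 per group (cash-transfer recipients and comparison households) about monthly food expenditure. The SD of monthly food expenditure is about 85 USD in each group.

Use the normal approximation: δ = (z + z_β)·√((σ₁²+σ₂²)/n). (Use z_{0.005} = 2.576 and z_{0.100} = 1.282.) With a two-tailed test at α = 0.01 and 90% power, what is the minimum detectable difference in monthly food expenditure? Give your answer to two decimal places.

δ = (z_{α/2} + z_β) · √((σ₁²+σ₂²)/n)
  = (2.576 + 1.282) · √(14450/1472)
  = 3.858 · √9.8166
  = 3.858 · 3.1331
  = 12.0877

Minimum detectable difference ≈ 12.09 USD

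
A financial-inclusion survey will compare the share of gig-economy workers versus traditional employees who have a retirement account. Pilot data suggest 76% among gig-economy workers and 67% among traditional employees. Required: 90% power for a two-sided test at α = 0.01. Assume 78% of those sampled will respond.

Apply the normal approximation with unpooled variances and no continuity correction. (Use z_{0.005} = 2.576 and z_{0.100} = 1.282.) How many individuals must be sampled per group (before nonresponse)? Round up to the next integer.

n = (z_{α/2} + z_β)² · [p₁(1−p₁) + p₂(1−p₂)] / (p₁ − p₂)²
  = (2.576 + 1.282)² · (0.76·0.24 + 0.67·0.33) / (0.09)²
  = (3.858)² · (0.1824 + 0.2211) / 0.0081
  = 14.8842 · 0.4035 / 0.0081
  = 741.45
Adjust for 78% response: 741.45 / 0.78 = 950.58.
Round up → n = 951 per group.

n = 951 per group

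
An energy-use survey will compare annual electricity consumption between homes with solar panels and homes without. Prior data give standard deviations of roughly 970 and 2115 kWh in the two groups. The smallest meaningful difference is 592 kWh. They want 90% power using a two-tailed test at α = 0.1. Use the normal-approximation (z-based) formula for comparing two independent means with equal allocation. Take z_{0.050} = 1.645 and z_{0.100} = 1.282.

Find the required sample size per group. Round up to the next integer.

n = (z_{α/2} + z_β)² · (σ₁² + σ₂²) / δ²
  = (1.645 + 1.282)² · (970² + 2115² = 5414125) / 592²
  = 8.5673 · 5414125 / 350464
  = 132.35
Round up → n = 133 per group.

n = 133 per group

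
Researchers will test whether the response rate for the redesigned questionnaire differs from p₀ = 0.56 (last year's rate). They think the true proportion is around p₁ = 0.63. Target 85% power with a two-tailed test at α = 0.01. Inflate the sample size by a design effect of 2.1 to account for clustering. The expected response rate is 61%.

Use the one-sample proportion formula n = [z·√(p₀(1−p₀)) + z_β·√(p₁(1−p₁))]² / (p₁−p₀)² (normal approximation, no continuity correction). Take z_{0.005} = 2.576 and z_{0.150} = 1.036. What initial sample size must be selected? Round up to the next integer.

n = [z_{α/2}·√(p₀q₀) + z_β·√(p₁q₁)]² / (p₁ − p₀)²
  = [2.576·√(0.56·0.44) + 1.036·√(0.63·0.37)]² / (0.07)²
  = [2.576·0.4964 + 1.036·0.4828]² / 0.0049
  = [1.7789]² / 0.0049
  = 645.80
Design effect: 2.1 × 645.80 = 1356.17.
Adjust for 61% response: 1356.17 / 0.61 = 2223.24.
Round up → n = 2224.

n = 2224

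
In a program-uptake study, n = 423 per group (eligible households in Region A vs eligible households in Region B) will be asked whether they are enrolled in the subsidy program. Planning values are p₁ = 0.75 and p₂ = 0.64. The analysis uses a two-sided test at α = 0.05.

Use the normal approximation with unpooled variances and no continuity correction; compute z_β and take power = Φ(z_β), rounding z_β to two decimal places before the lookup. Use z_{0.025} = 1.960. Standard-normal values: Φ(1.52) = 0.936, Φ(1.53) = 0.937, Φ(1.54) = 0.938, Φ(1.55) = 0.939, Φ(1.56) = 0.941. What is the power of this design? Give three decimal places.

z_β = |p₁−p₂|·√(n/[p₁q₁+p₂q₂]) − z_{α/2}
    = 0.11 · √(423/0.4179) − 1.960
    = 0.11 · 31.8152 − 1.960
    = 3.4997 − 1.960 = 1.5397 → 1.54
Power = Φ(1.54) = 0.938.

Power ≈ 0.938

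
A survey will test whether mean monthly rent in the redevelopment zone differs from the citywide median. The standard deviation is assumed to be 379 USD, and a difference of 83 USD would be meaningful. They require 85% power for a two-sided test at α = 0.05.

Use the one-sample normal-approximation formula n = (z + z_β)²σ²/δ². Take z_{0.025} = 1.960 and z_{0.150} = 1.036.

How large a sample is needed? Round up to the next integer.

n = 188

n = (z_{α/2} + z_β)² · σ² / δ²
  = (1.960 + 1.036)² · 379² / 83²
  = 8.9760 · 143641 / 6889
  = 187.16
Round up → n = 188.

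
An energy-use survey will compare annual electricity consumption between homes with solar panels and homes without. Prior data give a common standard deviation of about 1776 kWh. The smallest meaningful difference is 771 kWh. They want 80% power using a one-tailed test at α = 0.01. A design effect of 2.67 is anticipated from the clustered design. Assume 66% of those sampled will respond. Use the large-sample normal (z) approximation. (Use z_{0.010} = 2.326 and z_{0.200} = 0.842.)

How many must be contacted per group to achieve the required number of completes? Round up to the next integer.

n = (z_α + z_β)² · (σ₁² + σ₂²) / δ²
  = (2.326 + 0.842)² · (2·1776² = 6308352) / 771²
  = 10.0362 · 6308352 / 594441
  = 106.51
Design effect: 2.67 × 106.51 = 284.37.
Adjust for 66% response: 284.37 / 0.66 = 430.87.
Round up → n = 431 per group.

n = 431 per group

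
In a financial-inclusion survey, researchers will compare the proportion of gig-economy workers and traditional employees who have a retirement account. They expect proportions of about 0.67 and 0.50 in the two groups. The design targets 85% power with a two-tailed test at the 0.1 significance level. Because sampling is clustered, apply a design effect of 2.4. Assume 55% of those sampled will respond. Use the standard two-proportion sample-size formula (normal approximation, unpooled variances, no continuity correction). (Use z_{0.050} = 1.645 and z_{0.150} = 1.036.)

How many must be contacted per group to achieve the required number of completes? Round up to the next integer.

n = (z_{α/2} + z_β)² · [p₁(1−p₁) + p₂(1−p₂)] / (p₁ − p₂)²
  = (1.645 + 1.036)² · (0.67·0.33 + 0.50·0.50) / (0.17)²
  = (2.681)² · (0.2211 + 0.2500) / 0.0289
  = 7.1878 · 0.4711 / 0.0289
  = 117.17
Design effect: 2.4 × 117.17 = 281.20.
Adjust for 55% response: 281.20 / 0.55 = 511.28.
Round up → n = 512 per group.

n = 512 per group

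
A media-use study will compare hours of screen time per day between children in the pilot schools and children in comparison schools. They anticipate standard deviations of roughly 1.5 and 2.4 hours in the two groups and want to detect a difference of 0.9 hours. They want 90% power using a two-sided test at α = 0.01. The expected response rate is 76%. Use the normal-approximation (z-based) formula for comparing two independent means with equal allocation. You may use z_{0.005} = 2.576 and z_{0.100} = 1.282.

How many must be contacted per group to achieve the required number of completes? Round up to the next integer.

n = (z_{α/2} + z_β)² · (σ₁² + σ₂²) / δ²
  = (2.576 + 1.282)² · (1.5² + 2.4² = 8.01) / 0.9²
  = 14.8842 · 8.01 / 0.81
  = 147.19
Adjust for 76% response: 147.19 / 0.76 = 193.67.
Round up → n = 194 per group.

n = 194 per group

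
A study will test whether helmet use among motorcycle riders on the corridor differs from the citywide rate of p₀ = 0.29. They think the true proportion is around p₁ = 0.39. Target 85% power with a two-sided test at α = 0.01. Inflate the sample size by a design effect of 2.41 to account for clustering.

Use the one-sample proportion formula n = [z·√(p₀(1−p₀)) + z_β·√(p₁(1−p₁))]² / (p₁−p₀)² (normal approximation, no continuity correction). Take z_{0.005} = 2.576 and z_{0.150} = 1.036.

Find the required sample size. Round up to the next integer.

n = [z_{α/2}·√(p₀q₀) + z_β·√(p₁q₁)]² / (p₁ − p₀)²
  = [2.576·√(0.29·0.71) + 1.036·√(0.39·0.61)]² / (0.10)²
  = [2.576·0.4538 + 1.036·0.4877]² / 0.0100
  = [1.6742]² / 0.0100
  = 280.29
Design effect: 2.41 × 280.29 = 675.51.
Round up → n = 676.

n = 676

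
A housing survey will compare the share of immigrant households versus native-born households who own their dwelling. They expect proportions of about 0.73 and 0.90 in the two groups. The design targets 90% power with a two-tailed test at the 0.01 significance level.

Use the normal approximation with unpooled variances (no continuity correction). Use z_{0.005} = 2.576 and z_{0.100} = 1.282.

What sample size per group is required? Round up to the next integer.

n = (z_{α/2} + z_β)² · [p₁(1−p₁) + p₂(1−p₂)] / (p₁ − p₂)²
  = (2.576 + 1.282)² · (0.73·0.27 + 0.90·0.10) / (-0.17)²
  = (3.858)² · (0.1971 + 0.0900) / 0.0289
  = 14.8842 · 0.2871 / 0.0289
  = 147.86
Round up → n = 148 per group.

n = 148 per group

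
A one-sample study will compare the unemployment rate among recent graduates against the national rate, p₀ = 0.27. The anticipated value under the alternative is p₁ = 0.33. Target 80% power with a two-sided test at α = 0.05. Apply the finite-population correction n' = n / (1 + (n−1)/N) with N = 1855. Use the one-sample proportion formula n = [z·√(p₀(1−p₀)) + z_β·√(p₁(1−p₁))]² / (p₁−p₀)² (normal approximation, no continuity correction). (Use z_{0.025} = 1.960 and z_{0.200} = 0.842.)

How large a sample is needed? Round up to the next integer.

n = 360

n = [z_{α/2}·√(p₀q₀) + z_β·√(p₁q₁)]² / (p₁ − p₀)²
  = [1.960·√(0.27·0.73) + 0.842·√(0.33·0.67)]² / (0.06)²
  = [1.960·0.4440 + 0.842·0.4702]² / 0.0036
  = [1.2661]² / 0.0036
  = 445.27
Finite-population correction (N = 1855): 445.27 / (1 + (445.27 − 1)/1855) = 359.23.
Round up → n = 360.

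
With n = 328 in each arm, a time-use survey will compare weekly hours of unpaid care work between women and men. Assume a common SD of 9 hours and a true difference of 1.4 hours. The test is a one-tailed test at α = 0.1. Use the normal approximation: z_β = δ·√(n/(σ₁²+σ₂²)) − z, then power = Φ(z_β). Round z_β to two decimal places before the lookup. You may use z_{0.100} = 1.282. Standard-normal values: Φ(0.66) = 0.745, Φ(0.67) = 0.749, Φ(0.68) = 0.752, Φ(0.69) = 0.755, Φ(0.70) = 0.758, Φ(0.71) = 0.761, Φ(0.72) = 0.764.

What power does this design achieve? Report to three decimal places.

Power ≈ 0.761

z_β = δ·√(n/(σ₁²+σ₂²)) − z_α
    = 1.4 · √(328/162) − 1.282
    = 1.4 · 1.42292 − 1.282
    = 1.9921 − 1.282 = 0.7101 → 0.71
Power = Φ(0.71) = 0.761.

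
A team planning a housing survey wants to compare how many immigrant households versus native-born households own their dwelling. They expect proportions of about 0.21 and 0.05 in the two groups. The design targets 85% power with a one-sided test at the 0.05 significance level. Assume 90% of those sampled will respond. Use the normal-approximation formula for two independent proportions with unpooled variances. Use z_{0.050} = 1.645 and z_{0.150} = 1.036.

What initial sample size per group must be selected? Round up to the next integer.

n = 67 per group

n = (z_α + z_β)² · [p₁(1−p₁) + p₂(1−p₂)] / (p₁ − p₂)²
  = (1.645 + 1.036)² · (0.21·0.79 + 0.05·0.95) / (0.16)²
  = (2.681)² · (0.1659 + 0.0475) / 0.0256
  = 7.1878 · 0.2134 / 0.0256
  = 59.92
Adjust for 90% response: 59.92 / 0.90 = 66.57.
Round up → n = 67 per group.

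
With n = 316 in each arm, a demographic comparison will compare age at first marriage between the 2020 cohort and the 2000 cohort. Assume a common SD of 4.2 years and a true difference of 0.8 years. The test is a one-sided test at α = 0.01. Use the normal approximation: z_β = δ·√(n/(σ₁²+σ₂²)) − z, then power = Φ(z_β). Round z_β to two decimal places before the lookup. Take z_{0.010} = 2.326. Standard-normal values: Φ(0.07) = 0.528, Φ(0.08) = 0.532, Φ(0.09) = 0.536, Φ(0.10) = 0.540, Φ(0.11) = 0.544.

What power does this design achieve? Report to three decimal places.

z_β = δ·√(n/(σ₁²+σ₂²)) − z_α
    = 0.8 · √(316/35.28) − 2.326
    = 0.8 · 2.99281 − 2.326
    = 2.3942 − 2.326 = 0.0682 → 0.07
Power = Φ(0.07) = 0.528.

Power ≈ 0.528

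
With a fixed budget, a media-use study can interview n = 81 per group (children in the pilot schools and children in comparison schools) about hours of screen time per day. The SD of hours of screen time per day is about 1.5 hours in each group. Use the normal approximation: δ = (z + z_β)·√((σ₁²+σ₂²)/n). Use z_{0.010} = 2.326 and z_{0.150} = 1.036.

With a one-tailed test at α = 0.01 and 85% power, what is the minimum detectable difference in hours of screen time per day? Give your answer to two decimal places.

Minimum detectable difference ≈ 0.79 hours

δ = (z_α + z_β) · √((σ₁²+σ₂²)/n)
  = (2.326 + 1.036) · √(4.5/81)
  = 3.362 · √0.05556
  = 3.362 · 0.2357
  = 0.7924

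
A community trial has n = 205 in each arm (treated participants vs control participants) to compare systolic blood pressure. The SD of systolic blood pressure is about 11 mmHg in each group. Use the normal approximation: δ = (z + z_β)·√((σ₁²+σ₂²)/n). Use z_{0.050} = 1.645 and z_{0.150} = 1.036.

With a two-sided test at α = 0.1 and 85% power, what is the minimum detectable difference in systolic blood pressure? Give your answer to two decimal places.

δ = (z_{α/2} + z_β) · √((σ₁²+σ₂²)/n)
  = (1.645 + 1.036) · √(242/205)
  = 2.681 · √1.1805
  = 2.681 · 1.0865
  = 2.9129

Minimum detectable difference ≈ 2.91 mmHg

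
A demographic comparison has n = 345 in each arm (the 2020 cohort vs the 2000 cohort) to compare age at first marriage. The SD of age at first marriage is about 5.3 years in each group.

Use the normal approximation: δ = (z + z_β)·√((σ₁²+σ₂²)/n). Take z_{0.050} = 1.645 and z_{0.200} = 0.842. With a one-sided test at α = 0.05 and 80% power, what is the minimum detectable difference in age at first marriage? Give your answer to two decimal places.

δ = (z_α + z_β) · √((σ₁²+σ₂²)/n)
  = (1.645 + 0.842) · √(56.18/345)
  = 2.487 · √0.16284
  = 2.487 · 0.4035
  = 1.0036

Minimum detectable difference ≈ 1.00 years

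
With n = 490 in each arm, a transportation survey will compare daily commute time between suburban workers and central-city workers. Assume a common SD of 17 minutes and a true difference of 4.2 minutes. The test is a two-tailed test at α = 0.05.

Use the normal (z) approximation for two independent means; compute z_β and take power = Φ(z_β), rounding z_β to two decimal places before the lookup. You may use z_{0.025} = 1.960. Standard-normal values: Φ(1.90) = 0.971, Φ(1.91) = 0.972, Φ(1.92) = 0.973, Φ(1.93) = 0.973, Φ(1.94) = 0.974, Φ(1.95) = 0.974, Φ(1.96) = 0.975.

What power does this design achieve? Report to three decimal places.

z_β = δ·√(n/(σ₁²+σ₂²)) − z_{α/2}
    = 4.2 · √(490/578) − 1.960
    = 4.2 · 0.92073 − 1.960
    = 3.8671 − 1.960 = 1.9071 → 1.91
Power = Φ(1.91) = 0.972.

Power ≈ 0.972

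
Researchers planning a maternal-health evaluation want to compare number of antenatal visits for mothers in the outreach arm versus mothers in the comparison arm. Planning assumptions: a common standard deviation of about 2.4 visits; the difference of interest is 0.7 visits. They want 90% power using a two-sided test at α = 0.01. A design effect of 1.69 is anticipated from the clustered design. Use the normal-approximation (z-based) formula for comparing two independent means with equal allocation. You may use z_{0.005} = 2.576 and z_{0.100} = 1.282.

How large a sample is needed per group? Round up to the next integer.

n = (z_{α/2} + z_β)² · (σ₁² + σ₂²) / δ²
  = (2.576 + 1.282)² · (2·2.4² = 11.52) / 0.7²
  = 14.8842 · 11.52 / 0.49
  = 349.93
Design effect: 1.69 × 349.93 = 591.38.
Round up → n = 592 per group.

n = 592 per group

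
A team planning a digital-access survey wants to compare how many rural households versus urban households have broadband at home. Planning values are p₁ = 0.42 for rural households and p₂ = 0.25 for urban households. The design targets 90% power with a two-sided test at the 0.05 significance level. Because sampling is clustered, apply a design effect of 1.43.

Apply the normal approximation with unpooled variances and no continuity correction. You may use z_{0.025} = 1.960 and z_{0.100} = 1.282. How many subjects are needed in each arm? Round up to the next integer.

n = (z_{α/2} + z_β)² · [p₁(1−p₁) + p₂(1−p₂)] / (p₁ − p₂)²
  = (1.960 + 1.282)² · (0.42·0.58 + 0.25·0.75) / (0.17)²
  = (3.242)² · (0.2436 + 0.1875) / 0.0289
  = 10.5106 · 0.4311 / 0.0289
  = 156.79
Design effect: 1.43 × 156.79 = 224.20.
Round up → n = 225 per group.

n = 225 per group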